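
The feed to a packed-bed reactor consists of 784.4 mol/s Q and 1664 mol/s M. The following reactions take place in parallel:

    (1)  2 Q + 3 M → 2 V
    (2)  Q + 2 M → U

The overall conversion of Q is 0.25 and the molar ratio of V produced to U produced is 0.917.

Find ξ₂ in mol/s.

ξ₂ = 102 mol/s

Conversion of Q: Q consumed = 0.25 × 784.4 = 196.1 mol/s = 2ξ₁ + 1ξ₂.
Selectivity: 2ξ₁ / (1ξ₂) = 0.917 → ξ₁ = 0.4585 ξ₂.
Substitute: (2·0.4585 + 1) ξ₂ = 196.1 → ξ₂ = 102.3 mol/s, ξ₁ = 46.9 mol/s.
Outlet amounts (n = n₀ + Σ ν·ξ):
  Q: 784.4 − 2(46.9) − 1(102.3) = 588.3
  M: 1664 − 3(46.9) − 2(102.3) = 1319
  V: 0 + 2(46.9) = 93.8
  U: 0 + 1(102.3) = 102.3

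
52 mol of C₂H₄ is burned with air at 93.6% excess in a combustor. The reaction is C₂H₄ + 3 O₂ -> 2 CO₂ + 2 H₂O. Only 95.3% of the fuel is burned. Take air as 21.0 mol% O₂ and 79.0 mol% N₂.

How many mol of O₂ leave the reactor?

Stoichiometric O₂ = 3 × 52 = 156 mol; O₂ fed = 156 × 1.936 = 302 mol.
N₂ fed = 302 × 79/21 = 1136 mol.
Fuel reacted = 0.953 × 52 → ξ = 49.56 mol.
Outlet (n = n₀ + ν ξ):
  C₂H₄: 52 − 1(49.56) = 2.444
  O₂: 302 − 3(49.56) = 153.3
  N₂: 1136 (inert)
  CO₂: 0 + 2(49.56) = 99.11
  H₂O: 0 + 2(49.56) = 99.11

153 mol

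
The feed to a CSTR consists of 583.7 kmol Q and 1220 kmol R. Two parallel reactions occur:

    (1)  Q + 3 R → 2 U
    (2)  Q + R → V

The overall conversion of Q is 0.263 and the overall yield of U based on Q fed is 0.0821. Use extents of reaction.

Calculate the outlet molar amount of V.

130 kmol

Yield of U: 2ξ₁ / 583.7 = 0.0821 → ξ₁ = 23.96 kmol.
Conversion of Q: 1ξ₁ + 1ξ₂ = 0.263 × 583.7 = 153.5 → ξ₂ = 129.6 kmol.
Outlet amounts (n = n₀ + Σ ν·ξ):
  Q: 583.7 − 1(23.96) − 1(129.6) = 430.2
  R: 1220 − 3(23.96) − 1(129.6) = 1019
  U: 0 + 2(23.96) = 47.92
  V: 0 + 1(129.6) = 129.6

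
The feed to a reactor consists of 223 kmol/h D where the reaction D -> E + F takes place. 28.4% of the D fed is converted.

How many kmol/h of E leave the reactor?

D reacted = 0.284 × 223 = 63.33 kmol/h; ν_D = −1, so ξ = 63.33/1 = 63.33 kmol/h.
Outlet amounts (n = n₀ + ν ξ):
  D: 223 − 1(63.33) = 159.7
  E: 0 + 1(63.33) = 63.33
  F: 0 + 1(63.33) = 63.33

63.3 kmol/h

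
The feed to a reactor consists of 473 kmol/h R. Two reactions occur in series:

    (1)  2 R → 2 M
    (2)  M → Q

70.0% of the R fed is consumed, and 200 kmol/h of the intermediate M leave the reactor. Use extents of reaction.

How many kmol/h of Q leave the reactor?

Conversion of R: R consumed = 2ξ₁ = 0.7 × 473 → ξ₁ = 165.5 kmol/h.
M balance: n_M = 0 + 2ξ₁ − 1ξ₂ = 200 → ξ₂ = (2·165.5 − 200)/1 = 131.1 kmol/h.
Outlet amounts (n = n₀ + Σ ν·ξ):
  R: 473 − 2(165.5) = 141.9
  M: 0 + 2(165.5) − 1(131.1) = 200
  Q: 0 + 1(131.1) = 131.1

131 kmol/h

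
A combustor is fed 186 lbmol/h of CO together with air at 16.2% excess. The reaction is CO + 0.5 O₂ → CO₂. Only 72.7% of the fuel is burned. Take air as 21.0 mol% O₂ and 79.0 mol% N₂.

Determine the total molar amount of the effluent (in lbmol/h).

Stoichiometric O₂ = 0.5 × 186 = 93 lbmol/h; O₂ fed = 93 × 1.162 = 108.1 lbmol/h.
N₂ fed = 108.1 × 79/21 = 406.5 lbmol/h.
Fuel reacted = 0.727 × 186 → ξ = 135.2 lbmol/h.
Outlet (n = n₀ + ν ξ):
  CO: 186 − 1(135.2) = 50.78
  O₂: 108.1 − 0.5(135.2) = 40.45
  N₂: 406.5 (inert)
  CO₂: 0 + 1(135.2) = 135.2
Total out = 50.78 + 40.45 + 406.5 + 135.2 = 633 lbmol/h.

633 lbmol/h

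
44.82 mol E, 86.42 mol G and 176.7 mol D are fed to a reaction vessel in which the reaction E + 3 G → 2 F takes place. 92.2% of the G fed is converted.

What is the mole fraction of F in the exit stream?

0.208

G reacted = 0.922 × 86.42 = 79.68 mol; ν_G = −3, so ξ = 79.68/3 = 26.56 mol.
Outlet amounts (n = n₀ + ν ξ):
  E: 44.82 − 1(26.56) = 18.26
  G: 86.42 − 3(26.56) = 6.741
  F: 0 + 2(26.56) = 53.12
  D: 176.7 (inert)
Total out = 254.8 mol; y_F = 53.12 / 254.8 = 0.2085.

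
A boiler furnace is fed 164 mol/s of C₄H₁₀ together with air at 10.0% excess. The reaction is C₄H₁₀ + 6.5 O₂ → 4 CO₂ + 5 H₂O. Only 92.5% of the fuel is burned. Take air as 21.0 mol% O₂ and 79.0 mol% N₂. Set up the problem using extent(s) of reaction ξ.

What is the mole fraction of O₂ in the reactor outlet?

0.0312

Stoichiometric O₂ = 6.5 × 164 = 1066 mol/s; O₂ fed = 1066 × 1.100 = 1173 mol/s.
N₂ fed = 1173 × 79/21 = 4411 mol/s.
Fuel reacted = 0.925 × 164 → ξ = 151.7 mol/s.
Outlet (n = n₀ + ν ξ):
  C₄H₁₀: 164 − 1(151.7) = 12.3
  O₂: 1173 − 6.5(151.7) = 186.6
  N₂: 4411 (inert)
  CO₂: 0 + 4(151.7) = 606.8
  H₂O: 0 + 5(151.7) = 758.5
Total out = 5975 mol/s; y_O₂ = 186.6 / 5975 = 0.03122.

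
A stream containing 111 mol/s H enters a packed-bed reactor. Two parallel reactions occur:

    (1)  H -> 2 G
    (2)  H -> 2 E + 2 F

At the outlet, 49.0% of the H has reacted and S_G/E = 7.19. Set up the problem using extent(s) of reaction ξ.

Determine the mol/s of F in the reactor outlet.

Conversion of H: H consumed = 0.49 × 111 = 54.39 mol/s = 1ξ₁ + 1ξ₂.
Selectivity: 2ξ₁ / (2ξ₂) = 7.19 → ξ₁ = 7.19 ξ₂.
Substitute: (1·7.19 + 1) ξ₂ = 54.39 → ξ₂ = 6.641 mol/s, ξ₁ = 47.75 mol/s.
Outlet amounts (n = n₀ + Σ ν·ξ):
  H: 111 − 1(47.75) − 1(6.641) = 56.61
  G: 0 + 2(47.75) = 95.5
  E: 0 + 2(6.641) = 13.28
  F: 0 + 2(6.641) = 13.28

13.3 mol/s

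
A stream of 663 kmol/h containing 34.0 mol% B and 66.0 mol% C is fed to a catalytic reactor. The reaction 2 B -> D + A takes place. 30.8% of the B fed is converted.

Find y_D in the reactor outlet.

0.0524

B reacted = 0.308 × 225.4 = 69.43 kmol/h; ν_B = −2, so ξ = 69.43/2 = 34.71 kmol/h.
Outlet amounts (n = n₀ + ν ξ):
  B: 225.4 − 2(34.71) = 156
  D: 0 + 1(34.71) = 34.71
  A: 0 + 1(34.71) = 34.71
  C: 437.6 (inert)
Total out = 663 kmol/h; y_D = 34.71 / 663 = 0.05236.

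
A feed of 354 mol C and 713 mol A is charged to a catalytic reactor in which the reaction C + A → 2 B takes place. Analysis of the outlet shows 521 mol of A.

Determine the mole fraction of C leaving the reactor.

0.152

For A: n = n₀ − 1ξ → 521 = 713 − 1ξ, giving ξ = 192 mol.
Outlet amounts (n = n₀ + ν ξ):
  C: 354 − 1(192) = 162
  A: 713 − 1(192) = 521
  B: 0 + 2(192) = 384
Total out = 1067 mol; y_C = 162 / 1067 = 0.1518.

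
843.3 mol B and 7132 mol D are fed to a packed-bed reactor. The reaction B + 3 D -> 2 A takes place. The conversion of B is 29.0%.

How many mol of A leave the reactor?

B reacted = 0.29 × 843.3 = 244.6 mol; ν_B = −1, so ξ = 244.6/1 = 244.6 mol.
Outlet amounts (n = n₀ + ν ξ):
  B: 843.3 − 1(244.6) = 598.7
  D: 7132 − 3(244.6) = 6398
  A: 0 + 2(244.6) = 489.1

489 mol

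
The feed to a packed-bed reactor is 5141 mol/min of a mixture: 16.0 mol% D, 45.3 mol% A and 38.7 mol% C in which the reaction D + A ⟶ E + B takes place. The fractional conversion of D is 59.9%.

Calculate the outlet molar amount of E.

D reacted = 0.599 × 822.6 = 492.7 mol/min; ν_D = −1, so ξ = 492.7/1 = 492.7 mol/min.
Outlet amounts (n = n₀ + ν ξ):
  D: 822.6 − 1(492.7) = 329.8
  A: 2329 − 1(492.7) = 1836
  E: 0 + 1(492.7) = 492.7
  B: 0 + 1(492.7) = 492.7
  C: 1990 (inert)

493 mol/min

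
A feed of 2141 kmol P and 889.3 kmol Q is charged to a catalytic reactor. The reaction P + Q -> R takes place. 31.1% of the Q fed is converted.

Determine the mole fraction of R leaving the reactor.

Q reacted = 0.311 × 889.3 = 276.6 kmol; ν_Q = −1, so ξ = 276.6/1 = 276.6 kmol.
Outlet amounts (n = n₀ + ν ξ):
  P: 2141 − 1(276.6) = 1864
  Q: 889.3 − 1(276.6) = 612.7
  R: 0 + 1(276.6) = 276.6
Total out = 2754 kmol; y_R = 276.6 / 2754 = 0.1004.

0.1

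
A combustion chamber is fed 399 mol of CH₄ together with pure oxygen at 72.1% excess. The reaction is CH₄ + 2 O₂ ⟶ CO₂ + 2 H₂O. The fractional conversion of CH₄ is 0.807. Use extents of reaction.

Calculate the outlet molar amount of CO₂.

Stoichiometric O₂ = 2 × 399 = 798 mol; O₂ fed = 798 × 1.721 = 1373 mol.
Fuel reacted = 0.807 × 399 → ξ = 322 mol.
Outlet (n = n₀ + ν ξ):
  CH₄: 399 − 1(322) = 77.01
  O₂: 1373 − 2(322) = 729.4
  CO₂: 0 + 1(322) = 322
  H₂O: 0 + 2(322) = 644

322 mol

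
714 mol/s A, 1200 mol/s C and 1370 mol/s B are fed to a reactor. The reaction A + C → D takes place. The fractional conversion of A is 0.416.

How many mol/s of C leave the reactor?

A reacted = 0.416 × 714 = 297 mol/s; ν_A = −1, so ξ = 297/1 = 297 mol/s.
Outlet amounts (n = n₀ + ν ξ):
  A: 714 − 1(297) = 417
  C: 1200 − 1(297) = 903
  D: 0 + 1(297) = 297
  B: 1370 (inert)

903 mol/s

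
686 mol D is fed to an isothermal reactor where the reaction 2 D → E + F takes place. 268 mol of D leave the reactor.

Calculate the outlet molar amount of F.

For D: n = n₀ − 2ξ → 268 = 686 − 2ξ, giving ξ = 209 mol.
Outlet amounts (n = n₀ + ν ξ):
  D: 686 − 2(209) = 268
  E: 0 + 1(209) = 209
  F: 0 + 1(209) = 209

209 mol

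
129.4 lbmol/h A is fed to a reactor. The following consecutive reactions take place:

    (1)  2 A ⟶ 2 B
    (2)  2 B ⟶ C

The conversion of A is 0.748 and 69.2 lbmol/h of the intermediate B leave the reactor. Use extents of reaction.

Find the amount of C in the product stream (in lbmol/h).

13.8 lbmol/h

Conversion of A: A consumed = 2ξ₁ = 0.748 × 129.4 → ξ₁ = 48.4 lbmol/h.
B balance: n_B = 0 + 2ξ₁ − 2ξ₂ = 69.2 → ξ₂ = (2·48.4 − 69.2)/2 = 13.8 lbmol/h.
Outlet amounts (n = n₀ + Σ ν·ξ):
  A: 129.4 − 2(48.4) = 32.61
  B: 0 + 2(48.4) − 2(13.8) = 69.2
  C: 0 + 1(13.8) = 13.8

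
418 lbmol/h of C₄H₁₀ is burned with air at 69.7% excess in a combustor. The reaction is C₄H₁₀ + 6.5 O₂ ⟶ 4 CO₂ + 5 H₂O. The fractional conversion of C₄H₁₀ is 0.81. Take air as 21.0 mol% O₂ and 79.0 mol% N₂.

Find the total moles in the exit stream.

Stoichiometric O₂ = 6.5 × 418 = 2717 lbmol/h; O₂ fed = 2717 × 1.697 = 4611 lbmol/h.
N₂ fed = 4611 × 79/21 = 17350 lbmol/h.
Fuel reacted = 0.81 × 418 → ξ = 338.6 lbmol/h.
Outlet (n = n₀ + ν ξ):
  C₄H₁₀: 418 − 1(338.6) = 79.42
  O₂: 4611 − 6.5(338.6) = 2410
  N₂: 17350 (inert)
  CO₂: 0 + 4(338.6) = 1354
  H₂O: 0 + 5(338.6) = 1693
Total out = 79.42 + 2410 + 17350 + 1354 + 1693 = 22880 lbmol/h.

22900 lbmol/h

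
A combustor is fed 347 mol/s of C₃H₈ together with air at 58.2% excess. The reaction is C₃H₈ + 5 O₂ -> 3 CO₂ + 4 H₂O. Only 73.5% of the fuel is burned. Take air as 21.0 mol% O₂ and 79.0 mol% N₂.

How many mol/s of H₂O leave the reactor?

Stoichiometric O₂ = 5 × 347 = 1735 mol/s; O₂ fed = 1735 × 1.582 = 2745 mol/s.
N₂ fed = 2745 × 79/21 = 10330 mol/s.
Fuel reacted = 0.735 × 347 → ξ = 255 mol/s.
Outlet (n = n₀ + ν ξ):
  C₃H₈: 347 − 1(255) = 91.96
  O₂: 2745 − 5(255) = 1470
  N₂: 10330 (inert)
  CO₂: 0 + 3(255) = 765.1
  H₂O: 0 + 4(255) = 1020

1020 mol/s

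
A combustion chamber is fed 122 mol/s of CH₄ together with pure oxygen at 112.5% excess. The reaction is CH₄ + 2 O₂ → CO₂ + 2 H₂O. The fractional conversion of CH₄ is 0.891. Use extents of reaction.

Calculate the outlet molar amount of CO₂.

Stoichiometric O₂ = 2 × 122 = 244 mol/s; O₂ fed = 244 × 2.125 = 518.5 mol/s.
Fuel reacted = 0.891 × 122 → ξ = 108.7 mol/s.
Outlet (n = n₀ + ν ξ):
  CH₄: 122 − 1(108.7) = 13.3
  O₂: 518.5 − 2(108.7) = 301.1
  CO₂: 0 + 1(108.7) = 108.7
  H₂O: 0 + 2(108.7) = 217.4

109 mol/s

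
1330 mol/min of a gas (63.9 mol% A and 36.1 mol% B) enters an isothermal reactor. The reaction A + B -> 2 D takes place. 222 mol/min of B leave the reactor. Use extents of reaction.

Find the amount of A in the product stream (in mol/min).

For B: n = n₀ − 1ξ → 222 = 480.1 − 1ξ, giving ξ = 258.1 mol/min.
Outlet amounts (n = n₀ + ν ξ):
  A: 849.9 − 1(258.1) = 591.7
  B: 480.1 − 1(258.1) = 222
  D: 0 + 2(258.1) = 516.3

592 mol/min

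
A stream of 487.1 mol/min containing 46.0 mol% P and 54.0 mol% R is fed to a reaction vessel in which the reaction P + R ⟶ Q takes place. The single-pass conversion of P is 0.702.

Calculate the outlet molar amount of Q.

157 mol/min

P reacted = 0.702 × 224.1 = 157.3 mol/min; ν_P = −1, so ξ = 157.3/1 = 157.3 mol/min.
Outlet amounts (n = n₀ + ν ξ):
  P: 224.1 − 1(157.3) = 66.77
  R: 263 − 1(157.3) = 105.7
  Q: 0 + 1(157.3) = 157.3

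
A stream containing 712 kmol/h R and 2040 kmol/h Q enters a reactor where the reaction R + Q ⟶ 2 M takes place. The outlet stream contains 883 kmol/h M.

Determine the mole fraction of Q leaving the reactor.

For M: n = n₀ + 2ξ → 883 = 0 + 2ξ, giving ξ = 441.5 kmol/h.
Outlet amounts (n = n₀ + ν ξ):
  R: 712 − 1(441.5) = 270.5
  Q: 2040 − 1(441.5) = 1598
  M: 0 + 2(441.5) = 883
Total out = 2752 kmol/h; y_Q = 1598 / 2752 = 0.5809.

0.581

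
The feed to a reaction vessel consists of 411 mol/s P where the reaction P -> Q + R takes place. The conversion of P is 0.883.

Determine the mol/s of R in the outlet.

P reacted = 0.883 × 411 = 362.9 mol/s; ν_P = −1, so ξ = 362.9/1 = 362.9 mol/s.
Outlet amounts (n = n₀ + ν ξ):
  P: 411 − 1(362.9) = 48.09
  Q: 0 + 1(362.9) = 362.9
  R: 0 + 1(362.9) = 362.9

363 mol/s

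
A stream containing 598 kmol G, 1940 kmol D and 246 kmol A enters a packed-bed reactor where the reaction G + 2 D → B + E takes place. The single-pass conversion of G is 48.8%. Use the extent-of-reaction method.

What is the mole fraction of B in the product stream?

G reacted = 0.488 × 598 = 291.8 kmol; ν_G = −1, so ξ = 291.8/1 = 291.8 kmol.
Outlet amounts (n = n₀ + ν ξ):
  G: 598 − 1(291.8) = 306.2
  D: 1940 − 2(291.8) = 1356
  B: 0 + 1(291.8) = 291.8
  E: 0 + 1(291.8) = 291.8
  A: 246 (inert)
Total out = 2492 kmol; y_B = 291.8 / 2492 = 0.1171.

0.117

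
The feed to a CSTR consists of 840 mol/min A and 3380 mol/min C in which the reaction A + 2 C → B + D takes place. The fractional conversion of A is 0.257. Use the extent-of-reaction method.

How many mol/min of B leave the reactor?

216 mol/min

A reacted = 0.257 × 840 = 215.9 mol/min; ν_A = −1, so ξ = 215.9/1 = 215.9 mol/min.
Outlet amounts (n = n₀ + ν ξ):
  A: 840 − 1(215.9) = 624.1
  C: 3380 − 2(215.9) = 2948
  B: 0 + 1(215.9) = 215.9
  D: 0 + 1(215.9) = 215.9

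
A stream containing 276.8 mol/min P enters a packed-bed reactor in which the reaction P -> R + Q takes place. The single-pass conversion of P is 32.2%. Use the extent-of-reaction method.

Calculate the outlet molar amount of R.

89.1 mol/min

P reacted = 0.322 × 276.8 = 89.13 mol/min; ν_P = −1, so ξ = 89.13/1 = 89.13 mol/min.
Outlet amounts (n = n₀ + ν ξ):
  P: 276.8 − 1(89.13) = 187.7
  R: 0 + 1(89.13) = 89.13
  Q: 0 + 1(89.13) = 89.13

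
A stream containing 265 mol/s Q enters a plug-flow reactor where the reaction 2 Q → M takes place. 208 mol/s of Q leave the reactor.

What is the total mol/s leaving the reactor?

For Q: n = n₀ − 2ξ → 208 = 265 − 2ξ, giving ξ = 28.5 mol/s.
Outlet amounts (n = n₀ + ν ξ):
  Q: 265 − 2(28.5) = 208
  M: 0 + 1(28.5) = 28.5
Total out = 208 + 28.5 = 236.5 mol/s.

236 mol/s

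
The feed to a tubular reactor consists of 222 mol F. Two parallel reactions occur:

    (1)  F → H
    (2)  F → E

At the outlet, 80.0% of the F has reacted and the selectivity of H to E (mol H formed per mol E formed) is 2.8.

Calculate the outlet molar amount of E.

Conversion of F: F consumed = 0.8 × 222 = 177.6 mol = 1ξ₁ + 1ξ₂.
Selectivity: 1ξ₁ / (1ξ₂) = 2.8 → ξ₁ = 2.8 ξ₂.
Substitute: (1·2.8 + 1) ξ₂ = 177.6 → ξ₂ = 46.74 mol, ξ₁ = 130.9 mol.
Outlet amounts (n = n₀ + Σ ν·ξ):
  F: 222 − 1(130.9) − 1(46.74) = 44.4
  H: 0 + 1(130.9) = 130.9
  E: 0 + 1(46.74) = 46.74

46.7 mol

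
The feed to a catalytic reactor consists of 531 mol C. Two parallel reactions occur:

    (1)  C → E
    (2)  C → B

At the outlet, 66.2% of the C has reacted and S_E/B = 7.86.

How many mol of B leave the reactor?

39.7 mol

Conversion of C: C consumed = 0.662 × 531 = 351.5 mol = 1ξ₁ + 1ξ₂.
Selectivity: 1ξ₁ / (1ξ₂) = 7.86 → ξ₁ = 7.86 ξ₂.
Substitute: (1·7.86 + 1) ξ₂ = 351.5 → ξ₂ = 39.68 mol, ξ₁ = 311.8 mol.
Outlet amounts (n = n₀ + Σ ν·ξ):
  C: 531 − 1(311.8) − 1(39.68) = 179.5
  E: 0 + 1(311.8) = 311.8
  B: 0 + 1(39.68) = 39.68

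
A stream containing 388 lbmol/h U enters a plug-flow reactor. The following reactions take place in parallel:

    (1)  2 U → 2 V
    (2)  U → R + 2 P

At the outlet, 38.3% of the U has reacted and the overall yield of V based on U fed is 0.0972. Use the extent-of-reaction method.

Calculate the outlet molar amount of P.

222 lbmol/h

Yield of V: 2ξ₁ / 388 = 0.0972 → ξ₁ = 18.86 lbmol/h.
Conversion of U: 2ξ₁ + 1ξ₂ = 0.383 × 388 = 148.6 → ξ₂ = 110.9 lbmol/h.
Outlet amounts (n = n₀ + Σ ν·ξ):
  U: 388 − 2(18.86) − 1(110.9) = 239.4
  V: 0 + 2(18.86) = 37.71
  R: 0 + 1(110.9) = 110.9
  P: 0 + 2(110.9) = 221.8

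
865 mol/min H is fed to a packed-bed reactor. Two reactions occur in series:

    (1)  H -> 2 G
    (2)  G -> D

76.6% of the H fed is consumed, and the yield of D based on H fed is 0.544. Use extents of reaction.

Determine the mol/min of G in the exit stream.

855 mol/min

Conversion of H: H consumed = 1ξ₁ = 0.766 × 865 → ξ₁ = 662.6 mol/min.
Yield of D: 1ξ₂ / 865 = 0.544 → ξ₂ = 470.6 mol/min.
Outlet amounts (n = n₀ + Σ ν·ξ):
  H: 865 − 1(662.6) = 202.4
  G: 0 + 2(662.6) − 1(470.6) = 854.6
  D: 0 + 1(470.6) = 470.6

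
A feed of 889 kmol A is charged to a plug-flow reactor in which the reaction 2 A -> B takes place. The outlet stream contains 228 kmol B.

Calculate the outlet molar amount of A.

433 kmol

For B: n = n₀ + 1ξ → 228 = 0 + 1ξ, giving ξ = 228 kmol.
Outlet amounts (n = n₀ + ν ξ):
  A: 889 − 2(228) = 433
  B: 0 + 1(228) = 228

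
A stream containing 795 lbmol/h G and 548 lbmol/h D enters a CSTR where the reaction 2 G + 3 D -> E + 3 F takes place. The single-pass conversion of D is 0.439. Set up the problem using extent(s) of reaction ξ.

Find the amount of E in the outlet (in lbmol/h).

D reacted = 0.439 × 548 = 240.6 lbmol/h; ν_D = −3, so ξ = 240.6/3 = 80.19 lbmol/h.
Outlet amounts (n = n₀ + ν ξ):
  G: 795 − 2(80.19) = 634.6
  D: 548 − 3(80.19) = 307.4
  E: 0 + 1(80.19) = 80.19
  F: 0 + 3(80.19) = 240.6

80.2 lbmol/h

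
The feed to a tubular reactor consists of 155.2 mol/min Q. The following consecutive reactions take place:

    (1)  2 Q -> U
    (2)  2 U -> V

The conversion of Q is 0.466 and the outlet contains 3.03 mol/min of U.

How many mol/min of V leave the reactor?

16.6 mol/min

Conversion of Q: Q consumed = 2ξ₁ = 0.466 × 155.2 → ξ₁ = 36.16 mol/min.
U balance: n_U = 0 + 1ξ₁ − 2ξ₂ = 3.03 → ξ₂ = (1·36.16 − 3.03)/2 = 16.57 mol/min.
Outlet amounts (n = n₀ + Σ ν·ξ):
  Q: 155.2 − 2(36.16) = 82.88
  U: 0 + 1(36.16) − 2(16.57) = 3.03
  V: 0 + 1(16.57) = 16.57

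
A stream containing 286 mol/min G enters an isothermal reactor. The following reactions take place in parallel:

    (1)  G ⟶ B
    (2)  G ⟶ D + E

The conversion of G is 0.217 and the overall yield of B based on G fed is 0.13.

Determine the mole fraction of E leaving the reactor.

0.08

Yield of B: 1ξ₁ / 286 = 0.13 → ξ₁ = 37.18 mol/min.
Conversion of G: 1ξ₁ + 1ξ₂ = 0.217 × 286 = 62.06 → ξ₂ = 24.88 mol/min.
Outlet amounts (n = n₀ + Σ ν·ξ):
  G: 286 − 1(37.18) − 1(24.88) = 223.9
  B: 0 + 1(37.18) = 37.18
  D: 0 + 1(24.88) = 24.88
  E: 0 + 1(24.88) = 24.88
Total out = 310.9 mol/min; y_E = 24.88 / 310.9 = 0.08004.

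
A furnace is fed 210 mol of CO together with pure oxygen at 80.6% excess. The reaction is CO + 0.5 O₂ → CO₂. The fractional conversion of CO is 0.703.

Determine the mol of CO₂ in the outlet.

Stoichiometric O₂ = 0.5 × 210 = 105 mol; O₂ fed = 105 × 1.806 = 189.6 mol.
Fuel reacted = 0.703 × 210 → ξ = 147.6 mol.
Outlet (n = n₀ + ν ξ):
  CO: 210 − 1(147.6) = 62.37
  O₂: 189.6 − 0.5(147.6) = 115.8
  CO₂: 0 + 1(147.6) = 147.6

148 mol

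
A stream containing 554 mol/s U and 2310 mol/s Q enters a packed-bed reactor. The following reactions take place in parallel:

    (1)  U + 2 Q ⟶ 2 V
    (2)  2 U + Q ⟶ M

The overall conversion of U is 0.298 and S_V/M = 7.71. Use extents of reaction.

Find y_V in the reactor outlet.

Conversion of U: U consumed = 0.298 × 554 = 165.1 mol/s = 1ξ₁ + 2ξ₂.
Selectivity: 2ξ₁ / (1ξ₂) = 7.71 → ξ₁ = 3.855 ξ₂.
Substitute: (1·3.855 + 2) ξ₂ = 165.1 → ξ₂ = 28.2 mol/s, ξ₁ = 108.7 mol/s.
Outlet amounts (n = n₀ + Σ ν·ξ):
  U: 554 − 1(108.7) − 2(28.2) = 388.9
  Q: 2310 − 2(108.7) − 1(28.2) = 2064
  V: 0 + 2(108.7) = 217.4
  M: 0 + 1(28.2) = 28.2
Total out = 2699 mol/s; y_V = 217.4 / 2699 = 0.08055.

0.0805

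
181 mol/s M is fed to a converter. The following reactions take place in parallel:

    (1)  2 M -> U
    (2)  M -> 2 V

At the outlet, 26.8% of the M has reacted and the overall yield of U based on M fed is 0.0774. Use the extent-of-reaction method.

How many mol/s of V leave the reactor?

41 mol/s

Yield of U: 1ξ₁ / 181 = 0.0774 → ξ₁ = 14.01 mol/s.
Conversion of M: 2ξ₁ + 1ξ₂ = 0.268 × 181 = 48.51 → ξ₂ = 20.49 mol/s.
Outlet amounts (n = n₀ + Σ ν·ξ):
  M: 181 − 2(14.01) − 1(20.49) = 132.5
  U: 0 + 1(14.01) = 14.01
  V: 0 + 2(20.49) = 40.98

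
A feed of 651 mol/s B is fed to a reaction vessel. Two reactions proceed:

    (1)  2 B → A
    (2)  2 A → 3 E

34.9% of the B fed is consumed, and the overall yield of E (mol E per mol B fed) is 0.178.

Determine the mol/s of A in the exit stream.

36.3 mol/s

Conversion of B: B consumed = 2ξ₁ = 0.349 × 651 → ξ₁ = 113.6 mol/s.
Yield of E: 3ξ₂ / 651 = 0.178 → ξ₂ = 38.63 mol/s.
Outlet amounts (n = n₀ + Σ ν·ξ):
  B: 651 − 2(113.6) = 423.8
  A: 0 + 1(113.6) − 2(38.63) = 36.35
  E: 0 + 3(38.63) = 115.9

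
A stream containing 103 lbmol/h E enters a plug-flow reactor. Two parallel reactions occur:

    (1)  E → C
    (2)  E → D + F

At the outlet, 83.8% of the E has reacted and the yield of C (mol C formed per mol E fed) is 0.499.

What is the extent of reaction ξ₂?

ξ₂ = 34.9 lbmol/h

Yield of C: 1ξ₁ / 103 = 0.499 → ξ₁ = 51.4 lbmol/h.
Conversion of E: 1ξ₁ + 1ξ₂ = 0.838 × 103 = 86.31 → ξ₂ = 34.92 lbmol/h.
Outlet amounts (n = n₀ + Σ ν·ξ):
  E: 103 − 1(51.4) − 1(34.92) = 16.69
  C: 0 + 1(51.4) = 51.4
  D: 0 + 1(34.92) = 34.92
  F: 0 + 1(34.92) = 34.92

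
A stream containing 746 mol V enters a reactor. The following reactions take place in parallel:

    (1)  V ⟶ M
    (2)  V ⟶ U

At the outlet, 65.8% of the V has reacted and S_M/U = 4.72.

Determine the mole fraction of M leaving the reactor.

0.543

Conversion of V: V consumed = 0.658 × 746 = 490.9 mol = 1ξ₁ + 1ξ₂.
Selectivity: 1ξ₁ / (1ξ₂) = 4.72 → ξ₁ = 4.72 ξ₂.
Substitute: (1·4.72 + 1) ξ₂ = 490.9 → ξ₂ = 85.82 mol, ξ₁ = 405.1 mol.
Outlet amounts (n = n₀ + Σ ν·ξ):
  V: 746 − 1(405.1) − 1(85.82) = 255.1
  M: 0 + 1(405.1) = 405.1
  U: 0 + 1(85.82) = 85.82
Total out = 746 mol; y_M = 405.1 / 746 = 0.543.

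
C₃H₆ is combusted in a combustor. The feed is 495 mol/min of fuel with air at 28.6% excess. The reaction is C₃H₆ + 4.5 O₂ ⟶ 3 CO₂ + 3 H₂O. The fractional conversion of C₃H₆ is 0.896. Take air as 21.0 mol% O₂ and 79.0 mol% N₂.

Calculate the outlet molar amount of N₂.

Stoichiometric O₂ = 4.5 × 495 = 2228 mol/min; O₂ fed = 2228 × 1.286 = 2865 mol/min.
N₂ fed = 2865 × 79/21 = 10780 mol/min.
Fuel reacted = 0.896 × 495 → ξ = 443.5 mol/min.
Outlet (n = n₀ + ν ξ):
  C₃H₆: 495 − 1(443.5) = 51.48
  O₂: 2865 − 4.5(443.5) = 868.7
  N₂: 10780 (inert)
  CO₂: 0 + 3(443.5) = 1331
  H₂O: 0 + 3(443.5) = 1331

10800 mol/min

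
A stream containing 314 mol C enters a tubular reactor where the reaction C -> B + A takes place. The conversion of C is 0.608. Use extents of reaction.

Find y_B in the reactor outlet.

C reacted = 0.608 × 314 = 190.9 mol; ν_C = −1, so ξ = 190.9/1 = 190.9 mol.
Outlet amounts (n = n₀ + ν ξ):
  C: 314 − 1(190.9) = 123.1
  B: 0 + 1(190.9) = 190.9
  A: 0 + 1(190.9) = 190.9
Total out = 504.9 mol; y_B = 190.9 / 504.9 = 0.3781.

0.378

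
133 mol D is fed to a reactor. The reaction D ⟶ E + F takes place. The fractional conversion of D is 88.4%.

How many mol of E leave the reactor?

118 mol

D reacted = 0.884 × 133 = 117.6 mol; ν_D = −1, so ξ = 117.6/1 = 117.6 mol.
Outlet amounts (n = n₀ + ν ξ):
  D: 133 − 1(117.6) = 15.43
  E: 0 + 1(117.6) = 117.6
  F: 0 + 1(117.6) = 117.6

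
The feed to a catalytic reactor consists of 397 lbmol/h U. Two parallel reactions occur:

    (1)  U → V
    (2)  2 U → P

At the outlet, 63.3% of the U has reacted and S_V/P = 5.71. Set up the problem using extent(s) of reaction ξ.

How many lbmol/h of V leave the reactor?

Conversion of U: U consumed = 0.633 × 397 = 251.3 lbmol/h = 1ξ₁ + 2ξ₂.
Selectivity: 1ξ₁ / (1ξ₂) = 5.71 → ξ₁ = 5.71 ξ₂.
Substitute: (1·5.71 + 2) ξ₂ = 251.3 → ξ₂ = 32.59 lbmol/h, ξ₁ = 186.1 lbmol/h.
Outlet amounts (n = n₀ + Σ ν·ξ):
  U: 397 − 1(186.1) − 2(32.59) = 145.7
  V: 0 + 1(186.1) = 186.1
  P: 0 + 1(32.59) = 32.59

186 lbmol/h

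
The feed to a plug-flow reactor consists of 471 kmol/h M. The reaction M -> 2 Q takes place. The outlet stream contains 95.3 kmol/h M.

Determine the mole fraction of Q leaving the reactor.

0.887

For M: n = n₀ − 1ξ → 95.3 = 471 − 1ξ, giving ξ = 375.7 kmol/h.
Outlet amounts (n = n₀ + ν ξ):
  M: 471 − 1(375.7) = 95.3
  Q: 0 + 2(375.7) = 751.4
Total out = 846.7 kmol/h; y_Q = 751.4 / 846.7 = 0.8874.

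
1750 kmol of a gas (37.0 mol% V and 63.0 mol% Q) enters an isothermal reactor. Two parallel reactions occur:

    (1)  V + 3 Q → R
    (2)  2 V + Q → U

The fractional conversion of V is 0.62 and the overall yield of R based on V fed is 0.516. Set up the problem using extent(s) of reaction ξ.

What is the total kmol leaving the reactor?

Yield of R: 1ξ₁ / 647.5 = 0.516 → ξ₁ = 334.1 kmol.
Conversion of V: 1ξ₁ + 2ξ₂ = 0.62 × 647.5 = 401.4 → ξ₂ = 33.67 kmol.
Outlet amounts (n = n₀ + Σ ν·ξ):
  V: 647.5 − 1(334.1) − 2(33.67) = 246.1
  Q: 1102 − 3(334.1) − 1(33.67) = 66.5
  R: 0 + 1(334.1) = 334.1
  U: 0 + 1(33.67) = 33.67
Total out = 246.1 + 66.5 + 334.1 + 33.67 = 680.3 kmol.

680 kmol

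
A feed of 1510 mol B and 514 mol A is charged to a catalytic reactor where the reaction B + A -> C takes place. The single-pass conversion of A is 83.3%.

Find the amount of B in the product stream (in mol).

A reacted = 0.833 × 514 = 428.2 mol; ν_A = −1, so ξ = 428.2/1 = 428.2 mol.
Outlet amounts (n = n₀ + ν ξ):
  B: 1510 − 1(428.2) = 1082
  A: 514 − 1(428.2) = 85.84
  C: 0 + 1(428.2) = 428.2

1080 mol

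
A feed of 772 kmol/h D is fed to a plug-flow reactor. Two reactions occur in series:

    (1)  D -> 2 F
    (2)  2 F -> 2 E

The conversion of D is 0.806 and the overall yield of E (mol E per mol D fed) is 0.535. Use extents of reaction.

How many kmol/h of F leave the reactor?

831 kmol/h

Conversion of D: D consumed = 1ξ₁ = 0.806 × 772 → ξ₁ = 622.2 kmol/h.
Yield of E: 2ξ₂ / 772 = 0.535 → ξ₂ = 206.5 kmol/h.
Outlet amounts (n = n₀ + Σ ν·ξ):
  D: 772 − 1(622.2) = 149.8
  F: 0 + 2(622.2) − 2(206.5) = 831.4
  E: 0 + 2(206.5) = 413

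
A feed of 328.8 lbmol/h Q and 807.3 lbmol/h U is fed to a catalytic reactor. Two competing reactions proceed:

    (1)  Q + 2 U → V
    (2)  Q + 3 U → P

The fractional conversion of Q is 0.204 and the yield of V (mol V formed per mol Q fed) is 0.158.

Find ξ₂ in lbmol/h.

ξ₂ = 15.1 lbmol/h

Yield of V: 1ξ₁ / 328.8 = 0.158 → ξ₁ = 51.95 lbmol/h.
Conversion of Q: 1ξ₁ + 1ξ₂ = 0.204 × 328.8 = 67.08 → ξ₂ = 15.12 lbmol/h.
Outlet amounts (n = n₀ + Σ ν·ξ):
  Q: 328.8 − 1(51.95) − 1(15.12) = 261.7
  U: 807.3 − 2(51.95) − 3(15.12) = 658
  V: 0 + 1(51.95) = 51.95
  P: 0 + 1(15.12) = 15.12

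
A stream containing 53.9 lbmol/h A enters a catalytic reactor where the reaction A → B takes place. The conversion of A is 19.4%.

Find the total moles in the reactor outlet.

53.9 lbmol/h

A reacted = 0.194 × 53.9 = 10.46 lbmol/h; ν_A = −1, so ξ = 10.46/1 = 10.46 lbmol/h.
Outlet amounts (n = n₀ + ν ξ):
  A: 53.9 − 1(10.46) = 43.44
  B: 0 + 1(10.46) = 10.46
Total out = 43.44 + 10.46 = 53.9 lbmol/h.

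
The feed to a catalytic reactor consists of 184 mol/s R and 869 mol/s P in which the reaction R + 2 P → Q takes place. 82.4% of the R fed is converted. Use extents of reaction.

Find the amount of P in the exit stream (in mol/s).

566 mol/s

R reacted = 0.824 × 184 = 151.6 mol/s; ν_R = −1, so ξ = 151.6/1 = 151.6 mol/s.
Outlet amounts (n = n₀ + ν ξ):
  R: 184 − 1(151.6) = 32.38
  P: 869 − 2(151.6) = 565.8
  Q: 0 + 1(151.6) = 151.6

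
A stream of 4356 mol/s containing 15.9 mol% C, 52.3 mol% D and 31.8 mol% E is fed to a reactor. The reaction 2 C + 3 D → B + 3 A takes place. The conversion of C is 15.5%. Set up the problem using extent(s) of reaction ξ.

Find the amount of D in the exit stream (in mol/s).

2120 mol/s

C reacted = 0.155 × 692.6 = 107.4 mol/s; ν_C = −2, so ξ = 107.4/2 = 53.68 mol/s.
Outlet amounts (n = n₀ + ν ξ):
  C: 692.6 − 2(53.68) = 585.3
  D: 2278 − 3(53.68) = 2117
  B: 0 + 1(53.68) = 53.68
  A: 0 + 3(53.68) = 161
  E: 1385 (inert)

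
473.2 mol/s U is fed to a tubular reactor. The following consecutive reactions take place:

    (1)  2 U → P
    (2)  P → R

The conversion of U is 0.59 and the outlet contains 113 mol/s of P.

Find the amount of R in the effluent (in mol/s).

Conversion of U: U consumed = 2ξ₁ = 0.59 × 473.2 → ξ₁ = 139.6 mol/s.
P balance: n_P = 0 + 1ξ₁ − 1ξ₂ = 113 → ξ₂ = (1·139.6 − 113)/1 = 26.59 mol/s.
Outlet amounts (n = n₀ + Σ ν·ξ):
  U: 473.2 − 2(139.6) = 194
  P: 0 + 1(139.6) − 1(26.59) = 113
  R: 0 + 1(26.59) = 26.59

26.6 mol/s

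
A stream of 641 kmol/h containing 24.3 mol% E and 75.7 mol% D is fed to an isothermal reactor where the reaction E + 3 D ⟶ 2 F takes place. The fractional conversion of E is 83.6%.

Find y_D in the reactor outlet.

E reacted = 0.836 × 155.8 = 130.2 kmol/h; ν_E = −1, so ξ = 130.2/1 = 130.2 kmol/h.
Outlet amounts (n = n₀ + ν ξ):
  E: 155.8 − 1(130.2) = 25.55
  D: 485.2 − 3(130.2) = 94.58
  F: 0 + 2(130.2) = 260.4
Total out = 380.6 kmol/h; y_D = 94.58 / 380.6 = 0.2485.

0.249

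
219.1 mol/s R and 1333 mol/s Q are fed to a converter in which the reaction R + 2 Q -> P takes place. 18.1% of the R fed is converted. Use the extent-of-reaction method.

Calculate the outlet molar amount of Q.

R reacted = 0.181 × 219.1 = 39.66 mol/s; ν_R = −1, so ξ = 39.66/1 = 39.66 mol/s.
Outlet amounts (n = n₀ + ν ξ):
  R: 219.1 − 1(39.66) = 179.4
  Q: 1333 − 2(39.66) = 1254
  P: 0 + 1(39.66) = 39.66

1250 mol/s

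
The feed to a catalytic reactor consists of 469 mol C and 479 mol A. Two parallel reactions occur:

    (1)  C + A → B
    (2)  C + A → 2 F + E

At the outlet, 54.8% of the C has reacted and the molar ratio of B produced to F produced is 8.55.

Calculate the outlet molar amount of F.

28.4 mol

Conversion of C: C consumed = 0.548 × 469 = 257 mol = 1ξ₁ + 1ξ₂.
Selectivity: 1ξ₁ / (2ξ₂) = 8.55 → ξ₁ = 17.1 ξ₂.
Substitute: (1·17.1 + 1) ξ₂ = 257 → ξ₂ = 14.2 mol, ξ₁ = 242.8 mol.
Outlet amounts (n = n₀ + Σ ν·ξ):
  C: 469 − 1(242.8) − 1(14.2) = 212
  A: 479 − 1(242.8) − 1(14.2) = 222
  B: 0 + 1(242.8) = 242.8
  F: 0 + 2(14.2) = 28.4
  E: 0 + 1(14.2) = 14.2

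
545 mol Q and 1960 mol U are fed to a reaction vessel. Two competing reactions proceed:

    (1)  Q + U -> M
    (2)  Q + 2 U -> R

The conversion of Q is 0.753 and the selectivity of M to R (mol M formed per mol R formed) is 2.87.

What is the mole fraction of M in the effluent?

0.153

Conversion of Q: Q consumed = 0.753 × 545 = 410.4 mol = 1ξ₁ + 1ξ₂.
Selectivity: 1ξ₁ / (1ξ₂) = 2.87 → ξ₁ = 2.87 ξ₂.
Substitute: (1·2.87 + 1) ξ₂ = 410.4 → ξ₂ = 106 mol, ξ₁ = 304.3 mol.
Outlet amounts (n = n₀ + Σ ν·ξ):
  Q: 545 − 1(304.3) − 1(106) = 134.6
  U: 1960 − 1(304.3) − 2(106) = 1444
  M: 0 + 1(304.3) = 304.3
  R: 0 + 1(106) = 106
Total out = 1989 mol; y_M = 304.3 / 1989 = 0.153.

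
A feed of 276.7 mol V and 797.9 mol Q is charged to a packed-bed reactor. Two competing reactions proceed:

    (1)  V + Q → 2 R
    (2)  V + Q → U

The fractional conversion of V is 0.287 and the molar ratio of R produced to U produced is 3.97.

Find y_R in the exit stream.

Conversion of V: V consumed = 0.287 × 276.7 = 79.41 mol = 1ξ₁ + 1ξ₂.
Selectivity: 2ξ₁ / (1ξ₂) = 3.97 → ξ₁ = 1.985 ξ₂.
Substitute: (1·1.985 + 1) ξ₂ = 79.41 → ξ₂ = 26.6 mol, ξ₁ = 52.81 mol.
Outlet amounts (n = n₀ + Σ ν·ξ):
  V: 276.7 − 1(52.81) − 1(26.6) = 197.3
  Q: 797.9 − 1(52.81) − 1(26.6) = 718.5
  R: 0 + 2(52.81) = 105.6
  U: 0 + 1(26.6) = 26.6
Total out = 1048 mol; y_R = 105.6 / 1048 = 0.1008.

0.101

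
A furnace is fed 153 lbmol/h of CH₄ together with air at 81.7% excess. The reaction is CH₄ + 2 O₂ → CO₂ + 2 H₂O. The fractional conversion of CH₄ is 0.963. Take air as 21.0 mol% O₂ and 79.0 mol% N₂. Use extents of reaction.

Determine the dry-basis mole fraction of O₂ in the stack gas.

0.104

Stoichiometric O₂ = 2 × 153 = 306 lbmol/h; O₂ fed = 306 × 1.817 = 556 lbmol/h.
N₂ fed = 556 × 79/21 = 2092 lbmol/h.
Fuel reacted = 0.963 × 153 → ξ = 147.3 lbmol/h.
Outlet (n = n₀ + ν ξ):
  CH₄: 153 − 1(147.3) = 5.661
  O₂: 556 − 2(147.3) = 261.3
  N₂: 2092 (inert)
  CO₂: 0 + 1(147.3) = 147.3
  H₂O: 0 + 2(147.3) = 294.7
Dry total = 2506 lbmol/h; y_O₂ (dry) = 261.3 / 2506 = 0.1043.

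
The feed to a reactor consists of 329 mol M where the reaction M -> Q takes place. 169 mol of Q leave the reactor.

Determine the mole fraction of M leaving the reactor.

For Q: n = n₀ + 1ξ → 169 = 0 + 1ξ, giving ξ = 169 mol.
Outlet amounts (n = n₀ + ν ξ):
  M: 329 − 1(169) = 160
  Q: 0 + 1(169) = 169
Total out = 329 mol; y_M = 160 / 329 = 0.4863.

0.486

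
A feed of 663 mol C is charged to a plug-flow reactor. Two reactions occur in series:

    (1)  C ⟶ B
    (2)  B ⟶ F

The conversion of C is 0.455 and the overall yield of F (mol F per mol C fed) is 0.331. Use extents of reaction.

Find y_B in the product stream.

Conversion of C: C consumed = 1ξ₁ = 0.455 × 663 → ξ₁ = 301.7 mol.
Yield of F: 1ξ₂ / 663 = 0.331 → ξ₂ = 219.5 mol.
Outlet amounts (n = n₀ + Σ ν·ξ):
  C: 663 − 1(301.7) = 361.3
  B: 0 + 1(301.7) − 1(219.5) = 82.21
  F: 0 + 1(219.5) = 219.5
Total out = 663 mol; y_B = 82.21 / 663 = 0.124.

0.124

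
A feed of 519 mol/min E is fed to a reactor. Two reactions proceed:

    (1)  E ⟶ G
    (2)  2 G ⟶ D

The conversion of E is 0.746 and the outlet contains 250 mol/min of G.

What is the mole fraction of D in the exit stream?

0.152

Conversion of E: E consumed = 1ξ₁ = 0.746 × 519 → ξ₁ = 387.2 mol/min.
G balance: n_G = 0 + 1ξ₁ − 2ξ₂ = 250 → ξ₂ = (1·387.2 − 250)/2 = 68.59 mol/min.
Outlet amounts (n = n₀ + Σ ν·ξ):
  E: 519 − 1(387.2) = 131.8
  G: 0 + 1(387.2) − 2(68.59) = 250
  D: 0 + 1(68.59) = 68.59
Total out = 450.4 mol/min; y_D = 68.59 / 450.4 = 0.1523.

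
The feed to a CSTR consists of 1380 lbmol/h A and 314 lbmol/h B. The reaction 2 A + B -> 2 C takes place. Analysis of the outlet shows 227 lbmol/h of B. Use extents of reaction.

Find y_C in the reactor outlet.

0.108

For B: n = n₀ − 1ξ → 227 = 314 − 1ξ, giving ξ = 87 lbmol/h.
Outlet amounts (n = n₀ + ν ξ):
  A: 1380 − 2(87) = 1206
  B: 314 − 1(87) = 227
  C: 0 + 2(87) = 174
Total out = 1607 lbmol/h; y_C = 174 / 1607 = 0.1083.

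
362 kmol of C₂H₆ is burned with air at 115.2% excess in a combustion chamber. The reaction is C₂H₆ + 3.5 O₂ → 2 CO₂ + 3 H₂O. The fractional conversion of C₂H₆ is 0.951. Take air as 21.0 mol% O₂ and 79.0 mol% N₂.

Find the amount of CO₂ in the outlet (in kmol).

Stoichiometric O₂ = 3.5 × 362 = 1267 kmol; O₂ fed = 1267 × 2.152 = 2727 kmol.
N₂ fed = 2727 × 79/21 = 10260 kmol.
Fuel reacted = 0.951 × 362 → ξ = 344.3 kmol.
Outlet (n = n₀ + ν ξ):
  C₂H₆: 362 − 1(344.3) = 17.74
  O₂: 2727 − 3.5(344.3) = 1522
  N₂: 10260 (inert)
  CO₂: 0 + 2(344.3) = 688.5
  H₂O: 0 + 3(344.3) = 1033

689 kmol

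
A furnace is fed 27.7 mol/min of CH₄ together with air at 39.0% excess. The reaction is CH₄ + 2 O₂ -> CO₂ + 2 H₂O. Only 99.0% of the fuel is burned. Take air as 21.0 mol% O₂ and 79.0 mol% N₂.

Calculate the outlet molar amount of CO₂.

27.4 mol/min

Stoichiometric O₂ = 2 × 27.7 = 55.4 mol/min; O₂ fed = 55.4 × 1.390 = 77.01 mol/min.
N₂ fed = 77.01 × 79/21 = 289.7 mol/min.
Fuel reacted = 0.99 × 27.7 → ξ = 27.42 mol/min.
Outlet (n = n₀ + ν ξ):
  CH₄: 27.7 − 1(27.42) = 0.277
  O₂: 77.01 − 2(27.42) = 22.16
  N₂: 289.7 (inert)
  CO₂: 0 + 1(27.42) = 27.42
  H₂O: 0 + 2(27.42) = 54.85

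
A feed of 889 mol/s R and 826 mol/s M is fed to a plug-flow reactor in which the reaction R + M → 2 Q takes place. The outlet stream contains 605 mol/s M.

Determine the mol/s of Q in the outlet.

For M: n = n₀ − 1ξ → 605 = 826 − 1ξ, giving ξ = 221 mol/s.
Outlet amounts (n = n₀ + ν ξ):
  R: 889 − 1(221) = 668
  M: 826 − 1(221) = 605
  Q: 0 + 2(221) = 442

442 mol/s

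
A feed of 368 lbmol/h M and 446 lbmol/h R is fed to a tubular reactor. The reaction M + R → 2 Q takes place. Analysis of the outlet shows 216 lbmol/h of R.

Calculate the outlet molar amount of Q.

For R: n = n₀ − 1ξ → 216 = 446 − 1ξ, giving ξ = 230 lbmol/h.
Outlet amounts (n = n₀ + ν ξ):
  M: 368 − 1(230) = 138
  R: 446 − 1(230) = 216
  Q: 0 + 2(230) = 460

460 lbmol/h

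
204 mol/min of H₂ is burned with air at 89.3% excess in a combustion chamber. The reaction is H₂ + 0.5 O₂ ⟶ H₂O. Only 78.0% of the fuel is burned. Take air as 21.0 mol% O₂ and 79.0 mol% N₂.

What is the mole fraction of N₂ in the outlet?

0.696

Stoichiometric O₂ = 0.5 × 204 = 102 mol/min; O₂ fed = 102 × 1.893 = 193.1 mol/min.
N₂ fed = 193.1 × 79/21 = 726.4 mol/min.
Fuel reacted = 0.78 × 204 → ξ = 159.1 mol/min.
Outlet (n = n₀ + ν ξ):
  H₂: 204 − 1(159.1) = 44.88
  O₂: 193.1 − 0.5(159.1) = 113.5
  N₂: 726.4 (inert)
  H₂O: 0 + 1(159.1) = 159.1
Total out = 1044 mol/min; y_N₂ = 726.4 / 1044 = 0.6958.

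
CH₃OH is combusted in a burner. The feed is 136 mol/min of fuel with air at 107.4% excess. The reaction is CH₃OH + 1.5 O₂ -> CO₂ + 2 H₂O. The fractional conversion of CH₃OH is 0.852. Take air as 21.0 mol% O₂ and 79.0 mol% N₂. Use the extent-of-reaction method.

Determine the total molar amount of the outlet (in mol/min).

Stoichiometric O₂ = 1.5 × 136 = 204 mol/min; O₂ fed = 204 × 2.074 = 423.1 mol/min.
N₂ fed = 423.1 × 79/21 = 1592 mol/min.
Fuel reacted = 0.852 × 136 → ξ = 115.9 mol/min.
Outlet (n = n₀ + ν ξ):
  CH₃OH: 136 − 1(115.9) = 20.13
  O₂: 423.1 − 1.5(115.9) = 249.3
  N₂: 1592 (inert)
  CO₂: 0 + 1(115.9) = 115.9
  H₂O: 0 + 2(115.9) = 231.7
Total out = 20.13 + 249.3 + 1592 + 115.9 + 231.7 = 2209 mol/min.

2210 mol/min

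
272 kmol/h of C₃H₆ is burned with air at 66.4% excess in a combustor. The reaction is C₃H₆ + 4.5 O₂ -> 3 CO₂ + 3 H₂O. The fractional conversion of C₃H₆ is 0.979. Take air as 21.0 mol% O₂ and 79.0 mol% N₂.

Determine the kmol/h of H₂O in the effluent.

799 kmol/h

Stoichiometric O₂ = 4.5 × 272 = 1224 kmol/h; O₂ fed = 1224 × 1.664 = 2037 kmol/h.
N₂ fed = 2037 × 79/21 = 7662 kmol/h.
Fuel reacted = 0.979 × 272 → ξ = 266.3 kmol/h.
Outlet (n = n₀ + ν ξ):
  C₃H₆: 272 − 1(266.3) = 5.712
  O₂: 2037 − 4.5(266.3) = 838.4
  N₂: 7662 (inert)
  CO₂: 0 + 3(266.3) = 798.9
  H₂O: 0 + 3(266.3) = 798.9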